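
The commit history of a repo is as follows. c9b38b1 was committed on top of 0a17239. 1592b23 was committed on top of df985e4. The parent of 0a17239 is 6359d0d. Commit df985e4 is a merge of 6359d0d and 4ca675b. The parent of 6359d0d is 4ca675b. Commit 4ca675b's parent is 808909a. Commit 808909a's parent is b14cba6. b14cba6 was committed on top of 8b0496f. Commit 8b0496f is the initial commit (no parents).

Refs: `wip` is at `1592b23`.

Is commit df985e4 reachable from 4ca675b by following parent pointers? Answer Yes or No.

Ancestors of 4ca675b: {4ca675b, 808909a, 8b0496f, b14cba6}.
df985e4 is not in that set, so it is not an ancestor of 4ca675b.

No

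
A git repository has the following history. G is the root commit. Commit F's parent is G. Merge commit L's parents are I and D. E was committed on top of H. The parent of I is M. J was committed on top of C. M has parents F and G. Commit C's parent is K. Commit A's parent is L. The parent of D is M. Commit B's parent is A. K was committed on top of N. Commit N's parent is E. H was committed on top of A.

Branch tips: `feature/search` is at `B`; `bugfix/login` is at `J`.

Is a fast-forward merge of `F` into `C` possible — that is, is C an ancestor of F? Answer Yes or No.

A fast-forward from C to F is possible iff C is an ancestor of F.
Ancestors of F: {F, G}.
C is not among them, so fast-forward is not possible.

No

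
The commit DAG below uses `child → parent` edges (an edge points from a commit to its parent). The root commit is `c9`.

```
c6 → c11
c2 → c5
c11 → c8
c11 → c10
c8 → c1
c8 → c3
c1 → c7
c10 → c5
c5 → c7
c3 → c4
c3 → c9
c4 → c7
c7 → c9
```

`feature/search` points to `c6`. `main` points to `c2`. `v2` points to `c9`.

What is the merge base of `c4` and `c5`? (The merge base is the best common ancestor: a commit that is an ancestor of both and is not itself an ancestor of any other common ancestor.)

c7

Ancestors of c4: {c4, c7, c9}.
Ancestors of c5: {c5, c7, c9}.
Common ancestors: {c7, c9}.
Among these, c7 is not an ancestor of any other common ancestor — it is the merge base.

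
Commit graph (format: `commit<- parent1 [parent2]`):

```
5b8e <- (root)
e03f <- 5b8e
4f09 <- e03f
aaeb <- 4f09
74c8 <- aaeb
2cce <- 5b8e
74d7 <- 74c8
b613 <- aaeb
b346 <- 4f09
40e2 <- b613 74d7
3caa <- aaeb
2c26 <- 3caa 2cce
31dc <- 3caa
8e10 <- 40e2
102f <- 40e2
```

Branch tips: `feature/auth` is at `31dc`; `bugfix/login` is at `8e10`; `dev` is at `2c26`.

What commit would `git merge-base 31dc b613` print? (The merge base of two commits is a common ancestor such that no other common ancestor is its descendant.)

Ancestors of 31dc: {31dc, 3caa, 4f09, 5b8e, aaeb, e03f}.
Ancestors of b613: {4f09, 5b8e, aaeb, b613, e03f}.
Common ancestors: {4f09, 5b8e, aaeb, e03f}.
Among these, aaeb is not an ancestor of any other common ancestor — it is the merge base.

aaeb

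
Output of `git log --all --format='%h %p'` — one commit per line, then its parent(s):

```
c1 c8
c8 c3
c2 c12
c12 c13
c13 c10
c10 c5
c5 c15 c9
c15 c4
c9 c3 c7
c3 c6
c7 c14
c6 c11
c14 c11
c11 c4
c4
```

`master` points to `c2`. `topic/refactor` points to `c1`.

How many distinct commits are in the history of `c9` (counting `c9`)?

Walking parent pointers from c9: reachable set = {c11, c14, c3, c4, c6, c7, c9}.
That is 7 commits.

7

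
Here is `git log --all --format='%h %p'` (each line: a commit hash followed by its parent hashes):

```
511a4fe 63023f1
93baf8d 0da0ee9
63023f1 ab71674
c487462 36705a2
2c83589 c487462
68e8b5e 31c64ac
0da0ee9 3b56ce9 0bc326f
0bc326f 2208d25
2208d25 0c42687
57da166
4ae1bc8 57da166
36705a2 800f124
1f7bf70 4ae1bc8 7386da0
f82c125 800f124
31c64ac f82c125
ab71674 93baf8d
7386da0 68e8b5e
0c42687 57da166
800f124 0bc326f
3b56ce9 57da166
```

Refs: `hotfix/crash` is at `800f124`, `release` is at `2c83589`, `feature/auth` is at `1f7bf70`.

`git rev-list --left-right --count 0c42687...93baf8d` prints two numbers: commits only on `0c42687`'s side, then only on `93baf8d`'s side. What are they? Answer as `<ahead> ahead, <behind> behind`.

0 ahead, 5 behind

Reachable from 0c42687: {0c42687, 57da166}.
Reachable from 93baf8d: {0bc326f, 0c42687, 0da0ee9, 2208d25, 3b56ce9, 57da166, 93baf8d}.
Only in 0c42687's history (ahead): {} — 0.
Only in 93baf8d's history (behind): {0bc326f, 0da0ee9, 2208d25, 3b56ce9, 93baf8d} — 5.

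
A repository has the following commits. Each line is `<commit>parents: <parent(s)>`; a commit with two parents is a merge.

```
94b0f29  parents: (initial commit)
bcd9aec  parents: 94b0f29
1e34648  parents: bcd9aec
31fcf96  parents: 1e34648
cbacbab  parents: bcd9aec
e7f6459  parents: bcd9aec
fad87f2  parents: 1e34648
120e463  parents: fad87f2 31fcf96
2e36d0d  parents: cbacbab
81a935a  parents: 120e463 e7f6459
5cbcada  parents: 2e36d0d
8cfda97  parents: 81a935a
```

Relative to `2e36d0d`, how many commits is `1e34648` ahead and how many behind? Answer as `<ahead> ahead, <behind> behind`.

Reachable from 1e34648: {1e34648, 94b0f29, bcd9aec}.
Reachable from 2e36d0d: {2e36d0d, 94b0f29, bcd9aec, cbacbab}.
Only in 1e34648's history (ahead): {1e34648} — 1.
Only in 2e36d0d's history (behind): {2e36d0d, cbacbab} — 2.

1 ahead, 2 behind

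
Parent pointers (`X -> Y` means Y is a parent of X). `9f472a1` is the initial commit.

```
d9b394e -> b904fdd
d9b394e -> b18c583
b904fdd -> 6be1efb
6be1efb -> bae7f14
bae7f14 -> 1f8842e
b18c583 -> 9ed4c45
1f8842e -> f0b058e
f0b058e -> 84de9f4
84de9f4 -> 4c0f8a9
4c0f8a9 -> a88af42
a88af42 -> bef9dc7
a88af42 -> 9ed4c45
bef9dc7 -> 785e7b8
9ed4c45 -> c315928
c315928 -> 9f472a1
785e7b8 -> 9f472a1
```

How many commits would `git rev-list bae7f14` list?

11

Walking parent pointers from bae7f14: reachable set = {1f8842e, 4c0f8a9, 785e7b8, 84de9f4, 9ed4c45, 9f472a1, a88af42, bae7f14, bef9dc7, c315928, f0b058e}.
That is 11 commits.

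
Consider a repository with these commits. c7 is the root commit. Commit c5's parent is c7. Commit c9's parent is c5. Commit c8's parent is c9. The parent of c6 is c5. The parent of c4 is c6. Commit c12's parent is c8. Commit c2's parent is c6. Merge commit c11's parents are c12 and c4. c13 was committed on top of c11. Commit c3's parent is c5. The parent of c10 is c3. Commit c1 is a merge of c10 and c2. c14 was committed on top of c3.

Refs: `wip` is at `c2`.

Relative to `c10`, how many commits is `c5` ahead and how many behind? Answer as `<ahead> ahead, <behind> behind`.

Reachable from c5: {c5, c7}.
Reachable from c10: {c10, c3, c5, c7}.
Only in c5's history (ahead): {} — 0.
Only in c10's history (behind): {c10, c3} — 2.

0 ahead, 2 behind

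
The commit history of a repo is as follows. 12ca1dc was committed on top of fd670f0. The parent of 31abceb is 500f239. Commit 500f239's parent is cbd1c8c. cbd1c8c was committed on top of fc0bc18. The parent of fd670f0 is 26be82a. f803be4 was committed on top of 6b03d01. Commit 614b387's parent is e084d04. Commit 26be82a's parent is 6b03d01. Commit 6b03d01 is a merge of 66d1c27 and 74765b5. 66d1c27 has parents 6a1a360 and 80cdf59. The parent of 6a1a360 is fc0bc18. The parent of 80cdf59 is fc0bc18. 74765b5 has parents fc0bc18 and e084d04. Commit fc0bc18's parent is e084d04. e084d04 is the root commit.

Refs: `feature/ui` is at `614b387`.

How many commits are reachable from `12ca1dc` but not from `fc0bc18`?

Reachable from 12ca1dc: {12ca1dc, 26be82a, 66d1c27, 6a1a360, 6b03d01, 74765b5, 80cdf59, e084d04, fc0bc18, fd670f0}.
Reachable from fc0bc18: {e084d04, fc0bc18}.
In 12ca1dc's history but not fc0bc18's: {12ca1dc, 26be82a, 66d1c27, 6a1a360, 6b03d01, 74765b5, 80cdf59, fd670f0} — 8 commits.

8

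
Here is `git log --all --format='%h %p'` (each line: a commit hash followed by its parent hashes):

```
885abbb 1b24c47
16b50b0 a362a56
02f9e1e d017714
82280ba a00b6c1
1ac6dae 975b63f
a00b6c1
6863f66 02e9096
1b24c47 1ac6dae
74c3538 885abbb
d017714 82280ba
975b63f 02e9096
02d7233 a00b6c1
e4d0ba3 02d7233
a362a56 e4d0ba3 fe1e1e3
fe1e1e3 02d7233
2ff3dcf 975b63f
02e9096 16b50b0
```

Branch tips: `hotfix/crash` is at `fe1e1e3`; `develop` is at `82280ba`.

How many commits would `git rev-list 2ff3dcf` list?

9

Walking parent pointers from 2ff3dcf: reachable set = {02d7233, 02e9096, 16b50b0, 2ff3dcf, 975b63f, a00b6c1, a362a56, e4d0ba3, fe1e1e3}.
That is 9 commits.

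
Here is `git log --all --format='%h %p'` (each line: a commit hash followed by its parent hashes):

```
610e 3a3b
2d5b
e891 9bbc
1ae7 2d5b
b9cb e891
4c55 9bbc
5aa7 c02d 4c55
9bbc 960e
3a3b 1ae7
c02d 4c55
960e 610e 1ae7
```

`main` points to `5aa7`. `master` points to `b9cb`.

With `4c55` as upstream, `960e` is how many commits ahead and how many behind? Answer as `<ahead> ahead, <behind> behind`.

0 ahead, 2 behind

Reachable from 960e: {1ae7, 2d5b, 3a3b, 610e, 960e}.
Reachable from 4c55: {1ae7, 2d5b, 3a3b, 4c55, 610e, 960e, 9bbc}.
Only in 960e's history (ahead): {} — 0.
Only in 4c55's history (behind): {4c55, 9bbc} — 2.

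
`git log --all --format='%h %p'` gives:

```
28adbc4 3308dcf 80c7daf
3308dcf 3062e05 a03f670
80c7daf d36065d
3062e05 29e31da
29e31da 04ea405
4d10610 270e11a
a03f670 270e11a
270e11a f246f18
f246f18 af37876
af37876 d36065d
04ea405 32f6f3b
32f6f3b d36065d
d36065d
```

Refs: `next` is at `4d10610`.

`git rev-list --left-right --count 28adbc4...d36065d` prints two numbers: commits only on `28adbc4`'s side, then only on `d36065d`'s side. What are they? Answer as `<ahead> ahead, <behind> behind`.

Reachable from 28adbc4: {04ea405, 270e11a, 28adbc4, 29e31da, 3062e05, 32f6f3b, 3308dcf, 80c7daf, a03f670, af37876, d36065d, f246f18}.
Reachable from d36065d: {d36065d}.
Only in 28adbc4's history (ahead): {04ea405, 270e11a, 28adbc4, 29e31da, 3062e05, 32f6f3b, 3308dcf, 80c7daf, a03f670, af37876, f246f18} — 11.
Only in d36065d's history (behind): {} — 0.

11 ahead, 0 behind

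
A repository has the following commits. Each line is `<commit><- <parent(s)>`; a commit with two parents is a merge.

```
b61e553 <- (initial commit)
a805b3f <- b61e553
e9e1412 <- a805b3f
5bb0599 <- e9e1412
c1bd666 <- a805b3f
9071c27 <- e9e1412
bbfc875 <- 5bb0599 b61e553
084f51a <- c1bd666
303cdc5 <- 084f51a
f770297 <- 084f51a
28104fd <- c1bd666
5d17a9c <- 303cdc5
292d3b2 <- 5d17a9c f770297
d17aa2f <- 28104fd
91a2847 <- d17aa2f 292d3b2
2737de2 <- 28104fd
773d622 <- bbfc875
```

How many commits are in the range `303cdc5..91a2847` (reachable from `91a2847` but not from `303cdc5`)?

Reachable from 91a2847: {084f51a, 28104fd, 292d3b2, 303cdc5, 5d17a9c, 91a2847, a805b3f, b61e553, c1bd666, d17aa2f, f770297}.
Reachable from 303cdc5: {084f51a, 303cdc5, a805b3f, b61e553, c1bd666}.
In 91a2847's history but not 303cdc5's: {28104fd, 292d3b2, 5d17a9c, 91a2847, d17aa2f, f770297} — 6 commits.

6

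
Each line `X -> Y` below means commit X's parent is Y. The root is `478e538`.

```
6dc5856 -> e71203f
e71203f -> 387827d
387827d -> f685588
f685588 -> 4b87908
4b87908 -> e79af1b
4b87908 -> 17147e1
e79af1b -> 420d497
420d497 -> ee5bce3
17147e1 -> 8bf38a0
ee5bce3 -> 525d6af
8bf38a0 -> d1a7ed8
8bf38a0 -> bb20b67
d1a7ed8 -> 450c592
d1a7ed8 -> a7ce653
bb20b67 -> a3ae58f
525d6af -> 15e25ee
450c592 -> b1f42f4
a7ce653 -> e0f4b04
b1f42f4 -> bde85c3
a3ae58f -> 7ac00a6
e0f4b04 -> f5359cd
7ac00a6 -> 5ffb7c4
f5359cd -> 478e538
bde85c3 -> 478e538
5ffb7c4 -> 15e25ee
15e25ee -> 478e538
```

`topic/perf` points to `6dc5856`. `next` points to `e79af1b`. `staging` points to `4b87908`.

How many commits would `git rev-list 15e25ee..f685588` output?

Reachable from f685588: {15e25ee, 17147e1, 420d497, 450c592, 478e538, 4b87908, 525d6af, 5ffb7c4, 7ac00a6, 8bf38a0, a3ae58f, a7ce653, b1f42f4, bb20b67, bde85c3, d1a7ed8, e0f4b04, e79af1b, ee5bce3, f5359cd, f685588}.
Reachable from 15e25ee: {15e25ee, 478e538}.
In f685588's history but not 15e25ee's: {17147e1, 420d497, 450c592, 4b87908, 525d6af, 5ffb7c4, 7ac00a6, 8bf38a0, a3ae58f, a7ce653, b1f42f4, bb20b67, bde85c3, d1a7ed8, e0f4b04, e79af1b, ee5bce3, f5359cd, f685588} — 19 commits.

19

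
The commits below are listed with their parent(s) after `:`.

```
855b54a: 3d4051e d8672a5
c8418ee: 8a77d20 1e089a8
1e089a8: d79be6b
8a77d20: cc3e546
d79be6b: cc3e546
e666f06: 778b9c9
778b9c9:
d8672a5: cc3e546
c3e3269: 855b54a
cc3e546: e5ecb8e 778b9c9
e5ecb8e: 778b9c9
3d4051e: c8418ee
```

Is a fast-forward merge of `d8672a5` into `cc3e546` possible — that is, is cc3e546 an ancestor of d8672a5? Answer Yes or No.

Yes

A fast-forward from cc3e546 to d8672a5 is possible iff cc3e546 is an ancestor of d8672a5.
Ancestors of d8672a5: {778b9c9, cc3e546, d8672a5, e5ecb8e}.
cc3e546 is among them, so fast-forward is possible.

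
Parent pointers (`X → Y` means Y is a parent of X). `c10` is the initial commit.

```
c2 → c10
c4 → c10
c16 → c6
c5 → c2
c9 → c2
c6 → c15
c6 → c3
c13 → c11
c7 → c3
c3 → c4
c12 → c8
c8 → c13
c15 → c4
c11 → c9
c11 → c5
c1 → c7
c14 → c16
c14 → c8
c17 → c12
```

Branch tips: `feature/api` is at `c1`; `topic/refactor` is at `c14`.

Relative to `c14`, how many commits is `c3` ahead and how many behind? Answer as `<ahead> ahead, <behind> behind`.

0 ahead, 10 behind

Reachable from c3: {c10, c3, c4}.
Reachable from c14: {c10, c11, c13, c14, c15, c16, c2, c3, c4, c5, c6, c8, c9}.
Only in c3's history (ahead): {} — 0.
Only in c14's history (behind): {c11, c13, c14, c15, c16, c2, c5, c6, c8, c9} — 10.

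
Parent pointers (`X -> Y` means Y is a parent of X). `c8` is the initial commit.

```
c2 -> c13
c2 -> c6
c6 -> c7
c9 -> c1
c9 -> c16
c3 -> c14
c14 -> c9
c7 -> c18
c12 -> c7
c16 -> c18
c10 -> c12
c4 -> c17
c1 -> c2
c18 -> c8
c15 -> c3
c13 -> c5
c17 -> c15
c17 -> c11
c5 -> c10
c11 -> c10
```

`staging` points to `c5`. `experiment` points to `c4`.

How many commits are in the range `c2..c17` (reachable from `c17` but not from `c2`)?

Reachable from c17: {c1, c10, c11, c12, c13, c14, c15, c16, c17, c18, c2, c3, c5, c6, c7, c8, c9}.
Reachable from c2: {c10, c12, c13, c18, c2, c5, c6, c7, c8}.
In c17's history but not c2's: {c1, c11, c14, c15, c16, c17, c3, c9} — 8 commits.

8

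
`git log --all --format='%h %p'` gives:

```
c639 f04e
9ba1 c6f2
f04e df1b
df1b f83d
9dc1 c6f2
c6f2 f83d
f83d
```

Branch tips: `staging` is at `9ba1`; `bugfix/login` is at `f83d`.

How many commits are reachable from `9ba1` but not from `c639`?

Reachable from 9ba1: {9ba1, c6f2, f83d}.
Reachable from c639: {c639, df1b, f04e, f83d}.
In 9ba1's history but not c639's: {9ba1, c6f2} — 2 commits.

2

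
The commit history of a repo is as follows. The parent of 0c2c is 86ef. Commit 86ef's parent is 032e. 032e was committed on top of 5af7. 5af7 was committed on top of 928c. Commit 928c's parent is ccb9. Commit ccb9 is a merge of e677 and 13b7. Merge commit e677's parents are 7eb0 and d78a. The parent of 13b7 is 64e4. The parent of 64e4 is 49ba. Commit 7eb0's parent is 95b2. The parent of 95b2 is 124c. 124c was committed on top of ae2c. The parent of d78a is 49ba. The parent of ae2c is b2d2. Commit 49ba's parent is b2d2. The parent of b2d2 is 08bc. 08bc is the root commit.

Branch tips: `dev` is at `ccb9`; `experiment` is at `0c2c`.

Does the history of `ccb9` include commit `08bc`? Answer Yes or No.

Yes

Ancestors of ccb9 (commits reachable by following parents): {08bc, 124c, 13b7, 49ba, 64e4, 7eb0, 95b2, ae2c, b2d2, ccb9, d78a, e677}.
08bc is in that set, so it is an ancestor of ccb9.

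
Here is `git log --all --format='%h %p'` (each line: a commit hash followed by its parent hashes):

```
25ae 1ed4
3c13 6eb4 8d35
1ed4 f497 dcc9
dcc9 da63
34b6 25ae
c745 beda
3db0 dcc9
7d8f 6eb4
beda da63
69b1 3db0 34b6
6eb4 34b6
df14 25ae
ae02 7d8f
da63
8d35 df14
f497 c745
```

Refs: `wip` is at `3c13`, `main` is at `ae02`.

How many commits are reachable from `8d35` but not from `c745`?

Reachable from 8d35: {1ed4, 25ae, 8d35, beda, c745, da63, dcc9, df14, f497}.
Reachable from c745: {beda, c745, da63}.
In 8d35's history but not c745's: {1ed4, 25ae, 8d35, dcc9, df14, f497} — 6 commits.

6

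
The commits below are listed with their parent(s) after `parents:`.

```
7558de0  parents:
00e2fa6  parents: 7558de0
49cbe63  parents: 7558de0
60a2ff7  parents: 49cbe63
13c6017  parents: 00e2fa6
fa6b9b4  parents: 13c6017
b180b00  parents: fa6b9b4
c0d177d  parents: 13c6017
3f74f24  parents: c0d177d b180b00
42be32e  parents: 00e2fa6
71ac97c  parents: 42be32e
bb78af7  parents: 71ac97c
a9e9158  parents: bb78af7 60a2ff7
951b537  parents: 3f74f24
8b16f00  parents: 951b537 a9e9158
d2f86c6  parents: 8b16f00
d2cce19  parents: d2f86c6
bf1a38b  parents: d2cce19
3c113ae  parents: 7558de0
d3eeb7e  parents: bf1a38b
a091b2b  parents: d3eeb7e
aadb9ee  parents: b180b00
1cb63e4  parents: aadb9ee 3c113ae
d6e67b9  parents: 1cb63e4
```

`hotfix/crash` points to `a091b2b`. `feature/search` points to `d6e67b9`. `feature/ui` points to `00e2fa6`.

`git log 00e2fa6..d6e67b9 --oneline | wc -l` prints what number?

7

Reachable from d6e67b9: {00e2fa6, 13c6017, 1cb63e4, 3c113ae, 7558de0, aadb9ee, b180b00, d6e67b9, fa6b9b4}.
Reachable from 00e2fa6: {00e2fa6, 7558de0}.
In d6e67b9's history but not 00e2fa6's: {13c6017, 1cb63e4, 3c113ae, aadb9ee, b180b00, d6e67b9, fa6b9b4} — 7 commits.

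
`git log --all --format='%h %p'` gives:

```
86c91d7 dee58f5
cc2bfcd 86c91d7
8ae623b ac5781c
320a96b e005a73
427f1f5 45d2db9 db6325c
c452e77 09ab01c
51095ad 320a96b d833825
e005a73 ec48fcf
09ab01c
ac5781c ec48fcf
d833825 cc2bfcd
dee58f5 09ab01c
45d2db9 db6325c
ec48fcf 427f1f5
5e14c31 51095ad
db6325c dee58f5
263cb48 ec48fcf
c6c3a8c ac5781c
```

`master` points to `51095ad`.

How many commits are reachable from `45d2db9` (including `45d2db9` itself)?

4

Walking parent pointers from 45d2db9: reachable set = {09ab01c, 45d2db9, db6325c, dee58f5}.
That is 4 commits.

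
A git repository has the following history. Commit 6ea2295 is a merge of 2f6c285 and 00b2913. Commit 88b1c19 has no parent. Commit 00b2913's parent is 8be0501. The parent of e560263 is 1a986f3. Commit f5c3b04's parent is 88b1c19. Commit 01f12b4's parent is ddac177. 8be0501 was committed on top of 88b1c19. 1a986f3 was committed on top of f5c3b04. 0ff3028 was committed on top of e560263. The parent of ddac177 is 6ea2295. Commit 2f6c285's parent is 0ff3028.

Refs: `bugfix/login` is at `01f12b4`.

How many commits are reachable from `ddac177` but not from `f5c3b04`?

8

Reachable from ddac177: {00b2913, 0ff3028, 1a986f3, 2f6c285, 6ea2295, 88b1c19, 8be0501, ddac177, e560263, f5c3b04}.
Reachable from f5c3b04: {88b1c19, f5c3b04}.
In ddac177's history but not f5c3b04's: {00b2913, 0ff3028, 1a986f3, 2f6c285, 6ea2295, 8be0501, ddac177, e560263} — 8 commits.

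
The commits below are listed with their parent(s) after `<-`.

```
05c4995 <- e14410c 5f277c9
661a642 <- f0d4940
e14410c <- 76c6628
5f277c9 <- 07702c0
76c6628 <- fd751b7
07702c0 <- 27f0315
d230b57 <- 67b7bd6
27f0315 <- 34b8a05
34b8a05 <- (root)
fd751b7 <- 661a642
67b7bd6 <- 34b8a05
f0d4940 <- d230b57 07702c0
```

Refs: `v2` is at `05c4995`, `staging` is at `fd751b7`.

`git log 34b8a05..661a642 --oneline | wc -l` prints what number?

Reachable from 661a642: {07702c0, 27f0315, 34b8a05, 661a642, 67b7bd6, d230b57, f0d4940}.
Reachable from 34b8a05: {34b8a05}.
In 661a642's history but not 34b8a05's: {07702c0, 27f0315, 661a642, 67b7bd6, d230b57, f0d4940} — 6 commits.

6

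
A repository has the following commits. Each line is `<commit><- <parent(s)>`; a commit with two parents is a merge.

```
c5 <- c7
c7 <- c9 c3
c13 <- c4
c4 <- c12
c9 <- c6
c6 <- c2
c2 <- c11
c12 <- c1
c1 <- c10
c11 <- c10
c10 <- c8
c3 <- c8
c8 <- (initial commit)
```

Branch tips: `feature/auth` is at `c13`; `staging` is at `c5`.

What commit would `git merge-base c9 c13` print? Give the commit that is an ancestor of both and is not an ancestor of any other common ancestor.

c10

Ancestors of c9: {c10, c11, c2, c6, c8, c9}.
Ancestors of c13: {c1, c10, c12, c13, c4, c8}.
Common ancestors: {c10, c8}.
Among these, c10 is not an ancestor of any other common ancestor — it is the merge base.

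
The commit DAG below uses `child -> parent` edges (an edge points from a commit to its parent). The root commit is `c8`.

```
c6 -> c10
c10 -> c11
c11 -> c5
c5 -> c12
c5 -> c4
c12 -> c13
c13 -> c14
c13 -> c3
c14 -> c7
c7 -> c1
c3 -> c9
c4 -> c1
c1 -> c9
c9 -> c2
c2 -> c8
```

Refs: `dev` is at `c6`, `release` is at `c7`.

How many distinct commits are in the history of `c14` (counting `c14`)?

Walking parent pointers from c14: reachable set = {c1, c14, c2, c7, c8, c9}.
That is 6 commits.

6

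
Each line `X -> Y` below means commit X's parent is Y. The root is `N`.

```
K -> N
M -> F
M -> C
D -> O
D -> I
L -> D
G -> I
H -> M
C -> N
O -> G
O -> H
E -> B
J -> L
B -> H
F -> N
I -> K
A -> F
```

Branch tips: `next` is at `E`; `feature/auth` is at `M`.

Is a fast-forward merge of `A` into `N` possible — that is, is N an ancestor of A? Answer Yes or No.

Yes

A fast-forward from N to A is possible iff N is an ancestor of A.
Ancestors of A: {A, F, N}.
N is among them, so fast-forward is possible.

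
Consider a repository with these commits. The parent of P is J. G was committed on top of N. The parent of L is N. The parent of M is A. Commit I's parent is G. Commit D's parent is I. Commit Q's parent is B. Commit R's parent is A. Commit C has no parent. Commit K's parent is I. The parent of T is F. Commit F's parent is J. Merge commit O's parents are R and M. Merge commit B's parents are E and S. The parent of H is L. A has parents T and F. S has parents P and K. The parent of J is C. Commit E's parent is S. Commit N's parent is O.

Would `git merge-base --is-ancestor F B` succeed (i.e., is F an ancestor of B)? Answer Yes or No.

Ancestors of B (commits reachable by following parents): {A, B, C, E, F, G, I, J, K, M, N, O, P, R, S, T}.
F is in that set, so it is an ancestor of B.

Yes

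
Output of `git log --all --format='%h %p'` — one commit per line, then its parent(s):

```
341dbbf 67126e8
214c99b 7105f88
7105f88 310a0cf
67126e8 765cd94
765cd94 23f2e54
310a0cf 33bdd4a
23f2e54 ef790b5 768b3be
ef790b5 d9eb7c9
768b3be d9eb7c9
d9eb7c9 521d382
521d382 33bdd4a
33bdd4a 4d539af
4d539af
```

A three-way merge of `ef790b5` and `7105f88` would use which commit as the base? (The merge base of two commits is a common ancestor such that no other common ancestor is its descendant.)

33bdd4a

Ancestors of ef790b5: {33bdd4a, 4d539af, 521d382, d9eb7c9, ef790b5}.
Ancestors of 7105f88: {310a0cf, 33bdd4a, 4d539af, 7105f88}.
Common ancestors: {33bdd4a, 4d539af}.
Among these, 33bdd4a is not an ancestor of any other common ancestor — it is the merge base.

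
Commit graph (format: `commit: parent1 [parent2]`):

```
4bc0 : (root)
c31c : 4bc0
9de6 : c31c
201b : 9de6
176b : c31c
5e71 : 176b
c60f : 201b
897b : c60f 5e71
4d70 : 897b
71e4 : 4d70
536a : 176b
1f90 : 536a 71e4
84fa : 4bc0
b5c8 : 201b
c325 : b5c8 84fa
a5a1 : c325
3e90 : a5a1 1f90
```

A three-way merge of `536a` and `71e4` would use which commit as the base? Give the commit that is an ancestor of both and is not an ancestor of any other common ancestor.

176b

Ancestors of 536a: {176b, 4bc0, 536a, c31c}.
Ancestors of 71e4: {176b, 201b, 4bc0, 4d70, 5e71, 71e4, 897b, 9de6, c31c, c60f}.
Common ancestors: {176b, 4bc0, c31c}.
Among these, 176b is not an ancestor of any other common ancestor — it is the merge base.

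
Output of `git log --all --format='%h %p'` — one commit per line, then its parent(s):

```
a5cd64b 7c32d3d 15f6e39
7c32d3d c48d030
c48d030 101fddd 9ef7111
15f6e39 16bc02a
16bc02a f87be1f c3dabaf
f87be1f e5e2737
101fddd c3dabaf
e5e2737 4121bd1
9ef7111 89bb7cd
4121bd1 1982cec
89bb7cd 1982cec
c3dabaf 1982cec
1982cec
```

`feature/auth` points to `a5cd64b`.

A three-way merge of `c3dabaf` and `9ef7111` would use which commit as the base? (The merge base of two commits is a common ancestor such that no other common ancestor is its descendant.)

1982cec

Ancestors of c3dabaf: {1982cec, c3dabaf}.
Ancestors of 9ef7111: {1982cec, 89bb7cd, 9ef7111}.
Common ancestors: {1982cec}.
The only common ancestor is 1982cec, so it is the merge base.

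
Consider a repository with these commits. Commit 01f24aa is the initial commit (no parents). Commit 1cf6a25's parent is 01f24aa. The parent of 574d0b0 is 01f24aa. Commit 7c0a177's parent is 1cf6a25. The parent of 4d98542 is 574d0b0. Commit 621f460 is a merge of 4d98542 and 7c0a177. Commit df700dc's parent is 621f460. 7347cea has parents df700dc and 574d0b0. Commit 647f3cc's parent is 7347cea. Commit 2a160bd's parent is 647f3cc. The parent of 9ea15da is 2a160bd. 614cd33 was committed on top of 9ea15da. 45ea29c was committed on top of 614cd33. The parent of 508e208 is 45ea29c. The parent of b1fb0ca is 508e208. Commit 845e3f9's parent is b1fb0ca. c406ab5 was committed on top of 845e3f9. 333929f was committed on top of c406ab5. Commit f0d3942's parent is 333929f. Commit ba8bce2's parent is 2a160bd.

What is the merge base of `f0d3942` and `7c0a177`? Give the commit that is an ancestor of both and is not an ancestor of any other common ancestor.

Ancestors of f0d3942: {01f24aa, 1cf6a25, 2a160bd, 333929f, 45ea29c, 4d98542, 508e208, 574d0b0, 614cd33, 621f460, 647f3cc, 7347cea, 7c0a177, 845e3f9, 9ea15da, b1fb0ca, c406ab5, df700dc, f0d3942}.
Ancestors of 7c0a177: {01f24aa, 1cf6a25, 7c0a177}.
Common ancestors: {01f24aa, 1cf6a25, 7c0a177}.
Among these, 7c0a177 is not an ancestor of any other common ancestor — it is the merge base.

7c0a177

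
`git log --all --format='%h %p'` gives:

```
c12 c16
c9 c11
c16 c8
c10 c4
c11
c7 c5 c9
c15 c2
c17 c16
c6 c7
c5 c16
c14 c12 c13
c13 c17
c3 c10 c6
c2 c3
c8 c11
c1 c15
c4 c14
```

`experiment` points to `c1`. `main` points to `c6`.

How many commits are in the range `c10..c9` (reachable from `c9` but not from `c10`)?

Reachable from c9: {c11, c9}.
Reachable from c10: {c10, c11, c12, c13, c14, c16, c17, c4, c8}.
In c9's history but not c10's: {c9} — 1 commit.

1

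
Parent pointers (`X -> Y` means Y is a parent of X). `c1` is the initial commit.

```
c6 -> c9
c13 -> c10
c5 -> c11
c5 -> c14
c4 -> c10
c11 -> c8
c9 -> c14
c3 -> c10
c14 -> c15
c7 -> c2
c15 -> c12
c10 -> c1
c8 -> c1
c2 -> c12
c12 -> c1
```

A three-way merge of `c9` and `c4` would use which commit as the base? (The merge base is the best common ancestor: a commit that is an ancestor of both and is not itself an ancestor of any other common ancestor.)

Ancestors of c9: {c1, c12, c14, c15, c9}.
Ancestors of c4: {c1, c10, c4}.
Common ancestors: {c1}.
The only common ancestor is c1, so it is the merge base.

c1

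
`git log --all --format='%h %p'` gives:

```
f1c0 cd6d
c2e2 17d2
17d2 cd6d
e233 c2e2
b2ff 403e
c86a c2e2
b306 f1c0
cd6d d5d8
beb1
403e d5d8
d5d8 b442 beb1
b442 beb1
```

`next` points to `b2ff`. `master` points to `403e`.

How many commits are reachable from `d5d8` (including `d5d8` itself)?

3

Walking parent pointers from d5d8: reachable set = {b442, beb1, d5d8}.
That is 3 commits.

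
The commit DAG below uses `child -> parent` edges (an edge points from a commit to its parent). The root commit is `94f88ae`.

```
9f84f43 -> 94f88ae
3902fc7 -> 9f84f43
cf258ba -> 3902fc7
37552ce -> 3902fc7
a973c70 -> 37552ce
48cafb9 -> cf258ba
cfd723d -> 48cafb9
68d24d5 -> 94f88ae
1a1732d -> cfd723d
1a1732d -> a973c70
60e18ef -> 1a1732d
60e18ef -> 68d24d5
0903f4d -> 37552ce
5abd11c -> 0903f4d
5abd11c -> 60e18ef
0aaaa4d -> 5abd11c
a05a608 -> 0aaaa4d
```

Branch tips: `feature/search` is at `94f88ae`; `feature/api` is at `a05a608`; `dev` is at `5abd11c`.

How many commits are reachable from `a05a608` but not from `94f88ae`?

14

Reachable from a05a608: {0903f4d, 0aaaa4d, 1a1732d, 37552ce, 3902fc7, 48cafb9, 5abd11c, 60e18ef, 68d24d5, 94f88ae, 9f84f43, a05a608, a973c70, cf258ba, cfd723d}.
Reachable from 94f88ae: {94f88ae}.
In a05a608's history but not 94f88ae's: {0903f4d, 0aaaa4d, 1a1732d, 37552ce, 3902fc7, 48cafb9, 5abd11c, 60e18ef, 68d24d5, 9f84f43, a05a608, a973c70, cf258ba, cfd723d} — 14 commits.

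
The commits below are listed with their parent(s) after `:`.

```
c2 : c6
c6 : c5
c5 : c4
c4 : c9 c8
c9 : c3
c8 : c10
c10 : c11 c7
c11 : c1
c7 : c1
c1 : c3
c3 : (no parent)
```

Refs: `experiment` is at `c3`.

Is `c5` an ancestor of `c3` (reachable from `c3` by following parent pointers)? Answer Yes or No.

Ancestors of c3: {c3}.
c5 is not in that set, so it is not an ancestor of c3.

No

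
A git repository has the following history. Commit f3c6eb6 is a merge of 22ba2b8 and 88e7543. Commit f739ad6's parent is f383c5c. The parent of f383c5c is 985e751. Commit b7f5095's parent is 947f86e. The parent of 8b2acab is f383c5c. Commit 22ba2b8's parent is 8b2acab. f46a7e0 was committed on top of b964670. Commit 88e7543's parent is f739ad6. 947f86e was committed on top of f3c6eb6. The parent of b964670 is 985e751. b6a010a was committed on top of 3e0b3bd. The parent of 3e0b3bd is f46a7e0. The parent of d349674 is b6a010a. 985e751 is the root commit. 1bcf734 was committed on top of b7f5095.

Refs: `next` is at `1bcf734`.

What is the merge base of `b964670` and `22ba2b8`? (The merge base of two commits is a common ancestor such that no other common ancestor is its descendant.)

985e751

Ancestors of b964670: {985e751, b964670}.
Ancestors of 22ba2b8: {22ba2b8, 8b2acab, 985e751, f383c5c}.
Common ancestors: {985e751}.
The only common ancestor is 985e751, so it is the merge base.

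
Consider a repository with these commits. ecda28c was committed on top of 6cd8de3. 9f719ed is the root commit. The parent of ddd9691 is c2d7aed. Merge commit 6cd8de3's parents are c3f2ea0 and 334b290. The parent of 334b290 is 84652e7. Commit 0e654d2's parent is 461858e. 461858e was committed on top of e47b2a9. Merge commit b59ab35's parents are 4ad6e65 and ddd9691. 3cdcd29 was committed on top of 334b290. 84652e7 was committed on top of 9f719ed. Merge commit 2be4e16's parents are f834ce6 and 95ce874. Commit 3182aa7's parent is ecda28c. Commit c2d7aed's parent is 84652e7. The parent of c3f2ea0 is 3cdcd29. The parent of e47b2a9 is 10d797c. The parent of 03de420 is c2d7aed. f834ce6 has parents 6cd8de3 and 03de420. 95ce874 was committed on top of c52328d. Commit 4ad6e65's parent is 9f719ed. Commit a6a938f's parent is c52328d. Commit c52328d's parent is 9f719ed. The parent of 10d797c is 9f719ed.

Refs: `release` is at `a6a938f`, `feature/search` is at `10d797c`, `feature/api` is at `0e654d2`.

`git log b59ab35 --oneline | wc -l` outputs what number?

Walking parent pointers from b59ab35: reachable set = {4ad6e65, 84652e7, 9f719ed, b59ab35, c2d7aed, ddd9691}.
That is 6 commits.

6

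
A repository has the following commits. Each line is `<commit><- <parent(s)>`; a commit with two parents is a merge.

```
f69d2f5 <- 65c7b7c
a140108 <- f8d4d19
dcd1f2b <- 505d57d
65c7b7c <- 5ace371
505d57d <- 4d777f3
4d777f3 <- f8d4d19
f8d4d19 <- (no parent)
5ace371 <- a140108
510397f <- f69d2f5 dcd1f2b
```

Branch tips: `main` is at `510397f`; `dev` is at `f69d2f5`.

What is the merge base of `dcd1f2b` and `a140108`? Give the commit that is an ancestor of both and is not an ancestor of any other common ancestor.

Ancestors of dcd1f2b: {4d777f3, 505d57d, dcd1f2b, f8d4d19}.
Ancestors of a140108: {a140108, f8d4d19}.
Common ancestors: {f8d4d19}.
The only common ancestor is f8d4d19, so it is the merge base.

f8d4d19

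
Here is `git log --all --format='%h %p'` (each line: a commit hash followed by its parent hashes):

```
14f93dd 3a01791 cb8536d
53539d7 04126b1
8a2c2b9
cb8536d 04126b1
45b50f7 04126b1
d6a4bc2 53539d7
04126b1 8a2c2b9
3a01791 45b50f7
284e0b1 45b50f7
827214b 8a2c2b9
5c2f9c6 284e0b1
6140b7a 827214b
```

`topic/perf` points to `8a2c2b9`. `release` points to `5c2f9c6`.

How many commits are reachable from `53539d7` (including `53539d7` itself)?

Walking parent pointers from 53539d7: reachable set = {04126b1, 53539d7, 8a2c2b9}.
That is 3 commits.

3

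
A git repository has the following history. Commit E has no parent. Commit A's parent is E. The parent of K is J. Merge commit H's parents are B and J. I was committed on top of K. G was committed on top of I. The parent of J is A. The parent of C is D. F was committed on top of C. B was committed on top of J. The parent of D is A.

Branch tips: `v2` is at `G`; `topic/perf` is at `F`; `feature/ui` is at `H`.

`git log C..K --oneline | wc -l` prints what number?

2

Reachable from K: {A, E, J, K}.
Reachable from C: {A, C, D, E}.
In K's history but not C's: {J, K} — 2 commits.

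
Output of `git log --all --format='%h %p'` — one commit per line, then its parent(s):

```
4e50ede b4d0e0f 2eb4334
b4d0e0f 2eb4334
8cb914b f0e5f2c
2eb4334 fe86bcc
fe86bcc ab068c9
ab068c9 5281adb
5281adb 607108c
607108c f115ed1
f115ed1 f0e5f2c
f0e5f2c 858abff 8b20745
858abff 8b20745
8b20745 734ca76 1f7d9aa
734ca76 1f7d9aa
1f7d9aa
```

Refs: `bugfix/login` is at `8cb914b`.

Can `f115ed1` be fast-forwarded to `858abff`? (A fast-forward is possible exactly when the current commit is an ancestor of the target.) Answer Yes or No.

No

A fast-forward from f115ed1 to 858abff is possible iff f115ed1 is an ancestor of 858abff.
Ancestors of 858abff: {1f7d9aa, 734ca76, 858abff, 8b20745}.
f115ed1 is not among them, so fast-forward is not possible.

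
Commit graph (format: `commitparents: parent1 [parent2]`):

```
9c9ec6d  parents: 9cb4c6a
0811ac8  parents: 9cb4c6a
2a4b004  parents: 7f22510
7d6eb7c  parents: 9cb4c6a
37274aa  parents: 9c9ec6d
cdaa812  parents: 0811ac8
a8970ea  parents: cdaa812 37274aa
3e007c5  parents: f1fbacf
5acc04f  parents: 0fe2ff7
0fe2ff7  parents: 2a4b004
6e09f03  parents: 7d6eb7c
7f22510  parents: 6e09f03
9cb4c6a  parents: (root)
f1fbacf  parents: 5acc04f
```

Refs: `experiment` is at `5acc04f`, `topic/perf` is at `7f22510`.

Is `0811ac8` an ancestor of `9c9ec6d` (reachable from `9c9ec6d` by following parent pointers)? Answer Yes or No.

Ancestors of 9c9ec6d: {9c9ec6d, 9cb4c6a}.
0811ac8 is not in that set, so it is not an ancestor of 9c9ec6d.

No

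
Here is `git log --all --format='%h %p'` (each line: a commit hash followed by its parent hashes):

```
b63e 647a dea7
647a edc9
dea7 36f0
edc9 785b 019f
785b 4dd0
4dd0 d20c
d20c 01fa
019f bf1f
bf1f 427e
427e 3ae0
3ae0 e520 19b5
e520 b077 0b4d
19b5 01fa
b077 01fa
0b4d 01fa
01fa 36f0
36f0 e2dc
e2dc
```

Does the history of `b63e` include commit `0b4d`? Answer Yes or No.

Ancestors of b63e (commits reachable by following parents): {019f, 01fa, 0b4d, 19b5, 36f0, 3ae0, 427e, 4dd0, 647a, 785b, b077, b63e, bf1f, d20c, dea7, e2dc, e520, edc9}.
0b4d is in that set, so it is an ancestor of b63e.

Yes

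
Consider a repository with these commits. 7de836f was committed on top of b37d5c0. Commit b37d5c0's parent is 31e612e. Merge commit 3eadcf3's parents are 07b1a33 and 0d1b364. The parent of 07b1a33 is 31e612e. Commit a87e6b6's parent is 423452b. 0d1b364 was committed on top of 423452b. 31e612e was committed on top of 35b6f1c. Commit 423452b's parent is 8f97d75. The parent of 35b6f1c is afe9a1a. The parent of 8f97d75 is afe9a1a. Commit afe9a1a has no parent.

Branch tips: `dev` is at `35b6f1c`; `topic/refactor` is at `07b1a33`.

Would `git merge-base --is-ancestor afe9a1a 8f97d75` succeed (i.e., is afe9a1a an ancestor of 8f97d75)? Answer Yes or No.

Yes

Ancestors of 8f97d75 (commits reachable by following parents): {8f97d75, afe9a1a}.
afe9a1a is in that set, so it is an ancestor of 8f97d75.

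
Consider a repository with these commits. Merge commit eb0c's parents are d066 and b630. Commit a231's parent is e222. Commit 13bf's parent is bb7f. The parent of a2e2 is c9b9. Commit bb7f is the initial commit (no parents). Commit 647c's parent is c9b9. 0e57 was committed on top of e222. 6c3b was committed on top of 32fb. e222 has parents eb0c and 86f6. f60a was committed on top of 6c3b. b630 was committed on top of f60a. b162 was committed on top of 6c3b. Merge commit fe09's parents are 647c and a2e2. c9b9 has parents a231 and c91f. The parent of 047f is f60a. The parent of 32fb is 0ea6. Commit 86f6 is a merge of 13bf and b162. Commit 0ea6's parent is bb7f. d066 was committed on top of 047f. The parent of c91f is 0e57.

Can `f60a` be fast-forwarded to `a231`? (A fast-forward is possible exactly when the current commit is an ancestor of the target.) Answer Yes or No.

A fast-forward from f60a to a231 is possible iff f60a is an ancestor of a231.
Ancestors of a231: {047f, 0ea6, 13bf, 32fb, 6c3b, 86f6, a231, b162, b630, bb7f, d066, e222, eb0c, f60a}.
f60a is among them, so fast-forward is possible.

Yes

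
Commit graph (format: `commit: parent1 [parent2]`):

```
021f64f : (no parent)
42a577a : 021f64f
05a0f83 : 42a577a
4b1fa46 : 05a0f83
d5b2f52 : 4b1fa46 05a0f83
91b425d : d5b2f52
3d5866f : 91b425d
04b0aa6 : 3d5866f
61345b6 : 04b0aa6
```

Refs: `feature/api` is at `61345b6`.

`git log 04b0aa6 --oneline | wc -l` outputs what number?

Walking parent pointers from 04b0aa6: reachable set = {021f64f, 04b0aa6, 05a0f83, 3d5866f, 42a577a, 4b1fa46, 91b425d, d5b2f52}.
That is 8 commits.

8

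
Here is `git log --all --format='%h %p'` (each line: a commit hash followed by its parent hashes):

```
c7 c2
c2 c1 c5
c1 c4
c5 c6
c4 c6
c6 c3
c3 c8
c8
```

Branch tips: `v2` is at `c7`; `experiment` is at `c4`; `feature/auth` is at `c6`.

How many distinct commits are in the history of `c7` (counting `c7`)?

Walking parent pointers from c7: reachable set = {c1, c2, c3, c4, c5, c6, c7, c8}.
That is 8 commits.

8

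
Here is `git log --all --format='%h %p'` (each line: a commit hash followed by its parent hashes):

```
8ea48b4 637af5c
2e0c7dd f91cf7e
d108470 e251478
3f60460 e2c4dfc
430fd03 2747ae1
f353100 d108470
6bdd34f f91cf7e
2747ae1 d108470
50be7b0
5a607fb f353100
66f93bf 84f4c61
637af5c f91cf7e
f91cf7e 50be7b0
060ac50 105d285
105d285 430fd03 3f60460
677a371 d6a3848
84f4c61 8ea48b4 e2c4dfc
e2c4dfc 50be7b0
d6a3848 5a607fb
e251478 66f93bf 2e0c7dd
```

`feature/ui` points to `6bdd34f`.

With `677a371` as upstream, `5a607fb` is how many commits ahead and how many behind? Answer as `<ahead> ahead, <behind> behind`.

Reachable from 5a607fb: {2e0c7dd, 50be7b0, 5a607fb, 637af5c, 66f93bf, 84f4c61, 8ea48b4, d108470, e251478, e2c4dfc, f353100, f91cf7e}.
Reachable from 677a371: {2e0c7dd, 50be7b0, 5a607fb, 637af5c, 66f93bf, 677a371, 84f4c61, 8ea48b4, d108470, d6a3848, e251478, e2c4dfc, f353100, f91cf7e}.
Only in 5a607fb's history (ahead): {} — 0.
Only in 677a371's history (behind): {677a371, d6a3848} — 2.

0 ahead, 2 behind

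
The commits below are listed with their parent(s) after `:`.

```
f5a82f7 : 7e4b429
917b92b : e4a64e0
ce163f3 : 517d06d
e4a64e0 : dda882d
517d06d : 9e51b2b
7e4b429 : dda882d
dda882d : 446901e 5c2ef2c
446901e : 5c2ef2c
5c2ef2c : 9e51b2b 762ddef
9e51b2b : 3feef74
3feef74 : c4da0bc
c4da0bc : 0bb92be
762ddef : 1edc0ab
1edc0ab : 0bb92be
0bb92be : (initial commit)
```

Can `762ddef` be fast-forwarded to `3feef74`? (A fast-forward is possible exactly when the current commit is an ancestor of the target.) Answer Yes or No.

No

A fast-forward from 762ddef to 3feef74 is possible iff 762ddef is an ancestor of 3feef74.
Ancestors of 3feef74: {0bb92be, 3feef74, c4da0bc}.
762ddef is not among them, so fast-forward is not possible.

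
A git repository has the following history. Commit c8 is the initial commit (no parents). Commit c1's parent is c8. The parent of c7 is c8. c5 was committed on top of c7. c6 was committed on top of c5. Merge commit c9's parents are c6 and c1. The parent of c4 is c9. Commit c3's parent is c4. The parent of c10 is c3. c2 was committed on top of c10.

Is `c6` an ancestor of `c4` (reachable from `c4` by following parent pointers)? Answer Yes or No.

Ancestors of c4 (commits reachable by following parents): {c1, c4, c5, c6, c7, c8, c9}.
c6 is in that set, so it is an ancestor of c4.

Yes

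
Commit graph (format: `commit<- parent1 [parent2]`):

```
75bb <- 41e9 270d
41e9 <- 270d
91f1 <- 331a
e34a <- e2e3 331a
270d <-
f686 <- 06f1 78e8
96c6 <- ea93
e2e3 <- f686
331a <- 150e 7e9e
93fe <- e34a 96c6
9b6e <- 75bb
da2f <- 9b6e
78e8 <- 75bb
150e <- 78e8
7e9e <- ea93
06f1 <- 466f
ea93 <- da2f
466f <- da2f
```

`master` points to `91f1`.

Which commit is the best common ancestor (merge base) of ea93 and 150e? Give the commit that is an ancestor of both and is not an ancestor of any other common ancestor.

75bb

Ancestors of ea93: {270d, 41e9, 75bb, 9b6e, da2f, ea93}.
Ancestors of 150e: {150e, 270d, 41e9, 75bb, 78e8}.
Common ancestors: {270d, 41e9, 75bb}.
Among these, 75bb is not an ancestor of any other common ancestor — it is the merge base.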